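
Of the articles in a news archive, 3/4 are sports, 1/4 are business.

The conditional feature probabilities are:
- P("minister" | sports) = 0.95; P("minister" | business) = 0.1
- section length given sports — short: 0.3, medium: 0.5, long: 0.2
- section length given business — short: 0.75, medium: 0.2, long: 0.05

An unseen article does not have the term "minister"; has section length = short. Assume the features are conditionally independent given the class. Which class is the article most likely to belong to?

business

sports: 0.75 × (1−0.95) × 0.3 = 0.01125
business: 0.25 × (1−0.1) × 0.75 = 0.16875
Highest score → business.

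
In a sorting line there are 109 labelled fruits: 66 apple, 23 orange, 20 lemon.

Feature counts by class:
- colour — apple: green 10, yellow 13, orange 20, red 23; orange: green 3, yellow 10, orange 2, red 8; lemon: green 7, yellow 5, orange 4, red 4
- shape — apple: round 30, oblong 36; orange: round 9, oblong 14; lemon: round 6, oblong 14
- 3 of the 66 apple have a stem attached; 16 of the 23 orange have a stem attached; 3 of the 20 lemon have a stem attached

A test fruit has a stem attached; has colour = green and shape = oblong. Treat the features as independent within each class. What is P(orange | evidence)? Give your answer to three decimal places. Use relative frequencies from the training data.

apple: (66/109) × (10/66) × (36/66) × (3/66) ≈ 0.00227462
orange: (23/109) × (3/23) × (14/23) × (16/23) ≈ 0.0116543
lemon: (20/109) × (7/20) × (14/20) × (3/20) ≈ 0.00674312
P(orange | x) = 0.0116543 / 0.02067204 ≈ 0.564

0.564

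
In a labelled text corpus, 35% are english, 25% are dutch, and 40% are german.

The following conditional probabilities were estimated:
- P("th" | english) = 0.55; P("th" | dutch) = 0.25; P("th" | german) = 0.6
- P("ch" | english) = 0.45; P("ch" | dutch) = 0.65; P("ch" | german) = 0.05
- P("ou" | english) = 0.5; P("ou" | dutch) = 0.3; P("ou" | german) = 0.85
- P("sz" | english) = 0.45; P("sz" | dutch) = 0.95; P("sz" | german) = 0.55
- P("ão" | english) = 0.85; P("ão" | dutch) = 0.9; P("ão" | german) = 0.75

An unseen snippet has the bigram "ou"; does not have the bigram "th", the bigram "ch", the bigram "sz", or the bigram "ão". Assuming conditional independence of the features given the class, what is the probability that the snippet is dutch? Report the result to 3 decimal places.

english: 0.35 × (1−0.55) × (1−0.45) × 0.5 × (1−0.45) × (1−0.85) = 0.00357328125
dutch: 0.25 × (1−0.25) × (1−0.65) × 0.3 × (1−0.95) × (1−0.9) = 0.0000984375
german: 0.4 × (1−0.6) × (1−0.05) × 0.85 × (1−0.55) × (1−0.75) = 0.014535
P(dutch | x) = 0.0000984375 / 0.01820671875 ≈ 0.005

0.005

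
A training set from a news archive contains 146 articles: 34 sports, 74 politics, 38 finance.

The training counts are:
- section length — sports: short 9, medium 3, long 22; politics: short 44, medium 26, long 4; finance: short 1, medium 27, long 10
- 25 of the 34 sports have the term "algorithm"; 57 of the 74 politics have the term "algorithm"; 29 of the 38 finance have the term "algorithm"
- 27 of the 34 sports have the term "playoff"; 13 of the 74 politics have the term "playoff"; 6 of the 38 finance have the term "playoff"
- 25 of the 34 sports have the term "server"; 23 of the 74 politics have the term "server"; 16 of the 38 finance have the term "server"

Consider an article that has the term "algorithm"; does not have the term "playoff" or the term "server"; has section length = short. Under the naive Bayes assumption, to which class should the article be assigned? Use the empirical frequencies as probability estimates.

sports: (34/146) × (9/34) × (25/34) × (7/34) × (9/34) ≈ 0.00247021
politics: (74/146) × (44/74) × (57/74) × (61/74) × (51/74) ≈ 0.13188
finance: (38/146) × (1/38) × (29/38) × (32/38) × (22/38) ≈ 0.0025484
Highest score → politics.

politics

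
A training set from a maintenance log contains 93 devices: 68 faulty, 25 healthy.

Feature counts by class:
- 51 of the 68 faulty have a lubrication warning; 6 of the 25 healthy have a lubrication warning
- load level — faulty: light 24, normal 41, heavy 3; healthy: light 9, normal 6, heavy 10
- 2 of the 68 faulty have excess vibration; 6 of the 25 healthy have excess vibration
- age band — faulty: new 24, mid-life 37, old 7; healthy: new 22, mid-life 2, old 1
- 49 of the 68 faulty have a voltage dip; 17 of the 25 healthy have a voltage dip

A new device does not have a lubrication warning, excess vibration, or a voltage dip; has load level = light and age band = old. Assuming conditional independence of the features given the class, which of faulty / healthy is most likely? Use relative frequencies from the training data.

faulty: (68/93) × (17/68) × (24/68) × (66/68) × (7/68) × (19/68) ≈ 0.0018011
healthy: (25/93) × (19/25) × (9/25) × (19/25) × (1/25) × (8/25) ≈ 0.000715479
Highest score → faulty.

faulty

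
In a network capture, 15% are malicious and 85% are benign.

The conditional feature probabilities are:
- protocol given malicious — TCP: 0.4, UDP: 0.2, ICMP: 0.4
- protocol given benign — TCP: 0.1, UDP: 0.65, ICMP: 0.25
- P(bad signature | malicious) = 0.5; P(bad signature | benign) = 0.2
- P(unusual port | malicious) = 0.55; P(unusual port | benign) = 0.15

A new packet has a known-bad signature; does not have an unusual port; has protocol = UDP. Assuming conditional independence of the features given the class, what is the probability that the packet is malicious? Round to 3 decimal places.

0.067

malicious: 0.15 × 0.2 × 0.5 × (1−0.55) = 0.00675
benign: 0.85 × 0.65 × 0.2 × (1−0.15) = 0.093925
P(malicious | x) = 0.00675 / 0.100675 ≈ 0.067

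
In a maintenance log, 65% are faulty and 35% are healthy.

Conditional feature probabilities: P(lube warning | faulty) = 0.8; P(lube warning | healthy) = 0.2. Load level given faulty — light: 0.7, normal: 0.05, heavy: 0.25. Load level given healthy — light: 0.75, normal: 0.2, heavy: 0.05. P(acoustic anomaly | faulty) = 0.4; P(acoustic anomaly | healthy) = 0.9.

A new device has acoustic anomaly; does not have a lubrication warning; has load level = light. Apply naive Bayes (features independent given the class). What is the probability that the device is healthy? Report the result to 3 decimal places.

faulty: 0.65 × (1−0.8) × 0.7 × 0.4 = 0.0364
healthy: 0.35 × (1−0.2) × 0.75 × 0.9 = 0.189
P(healthy | x) = 0.189 / 0.2254 ≈ 0.839

0.839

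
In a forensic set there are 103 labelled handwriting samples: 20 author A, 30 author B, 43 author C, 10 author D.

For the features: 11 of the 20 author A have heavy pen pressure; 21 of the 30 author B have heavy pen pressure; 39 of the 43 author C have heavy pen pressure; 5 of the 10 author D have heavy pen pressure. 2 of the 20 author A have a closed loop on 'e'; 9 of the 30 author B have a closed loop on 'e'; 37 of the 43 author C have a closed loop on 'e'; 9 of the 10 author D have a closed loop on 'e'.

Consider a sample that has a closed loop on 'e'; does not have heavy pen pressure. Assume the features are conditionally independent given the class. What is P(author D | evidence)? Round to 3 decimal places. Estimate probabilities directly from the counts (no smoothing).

0.390

author A: (20/103) × (9/20) × (2/20) ≈ 0.00873786
author B: (30/103) × (9/30) × (9/30) ≈ 0.0262136
author C: (43/103) × (4/43) × (37/43) ≈ 0.0334161
author D: (10/103) × (5/10) × (9/10) ≈ 0.0436893
P(author D | x) = 0.0436893 / 0.11205686 ≈ 0.390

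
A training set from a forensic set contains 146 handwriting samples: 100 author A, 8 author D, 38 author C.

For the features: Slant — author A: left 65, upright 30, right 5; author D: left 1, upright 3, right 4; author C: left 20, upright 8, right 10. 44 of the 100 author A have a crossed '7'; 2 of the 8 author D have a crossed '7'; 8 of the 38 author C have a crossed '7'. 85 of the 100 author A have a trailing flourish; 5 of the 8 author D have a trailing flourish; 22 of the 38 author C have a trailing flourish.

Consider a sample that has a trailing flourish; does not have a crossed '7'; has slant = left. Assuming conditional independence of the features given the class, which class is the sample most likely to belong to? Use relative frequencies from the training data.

author A

author A: (100/146) × (65/100) × (56/100) × (85/100) ≈ 0.211918
author D: (8/146) × (1/8) × (6/8) × (5/8) ≈ 0.00321062
author C: (38/146) × (20/38) × (30/38) × (22/38) ≈ 0.0626115
Highest score → author A.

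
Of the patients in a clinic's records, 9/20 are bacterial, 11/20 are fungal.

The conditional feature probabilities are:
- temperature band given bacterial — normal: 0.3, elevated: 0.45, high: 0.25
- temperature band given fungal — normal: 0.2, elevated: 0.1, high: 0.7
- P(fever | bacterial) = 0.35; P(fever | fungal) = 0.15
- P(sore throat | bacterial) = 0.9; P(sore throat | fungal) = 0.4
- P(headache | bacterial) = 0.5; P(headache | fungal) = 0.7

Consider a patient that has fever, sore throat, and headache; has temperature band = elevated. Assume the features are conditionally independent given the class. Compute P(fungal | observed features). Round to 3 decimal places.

0.068

bacterial: 0.45 × 0.45 × 0.35 × 0.9 × 0.5 = 0.03189375
fungal: 0.55 × 0.1 × 0.15 × 0.4 × 0.7 = 0.00231
P(fungal | x) = 0.00231 / 0.03420375 ≈ 0.068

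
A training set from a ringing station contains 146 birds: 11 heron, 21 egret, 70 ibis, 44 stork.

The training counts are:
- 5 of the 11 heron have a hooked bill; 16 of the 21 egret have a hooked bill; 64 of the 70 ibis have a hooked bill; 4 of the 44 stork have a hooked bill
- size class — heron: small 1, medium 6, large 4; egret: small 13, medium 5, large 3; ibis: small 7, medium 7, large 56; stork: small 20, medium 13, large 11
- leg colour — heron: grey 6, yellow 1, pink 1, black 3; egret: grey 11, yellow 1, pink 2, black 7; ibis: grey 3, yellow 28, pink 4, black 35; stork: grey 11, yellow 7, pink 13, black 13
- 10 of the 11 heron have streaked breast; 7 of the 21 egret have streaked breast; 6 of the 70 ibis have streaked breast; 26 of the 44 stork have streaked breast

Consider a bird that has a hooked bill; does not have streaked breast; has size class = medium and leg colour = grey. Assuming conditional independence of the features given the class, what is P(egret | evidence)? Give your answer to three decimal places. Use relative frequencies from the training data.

heron: (11/146) × (5/11) × (6/11) × (6/11) × (1/11) ≈ 0.000926279
egret: (21/146) × (16/21) × (5/21) × (11/21) × (14/21) ≈ 0.00911171
ibis: (70/146) × (64/70) × (7/70) × (3/70) × (64/70) ≈ 0.00171764
stork: (44/146) × (4/44) × (13/44) × (11/44) × (18/44) ≈ 0.000827861
P(egret | x) = 0.00911171 / 0.01258349 ≈ 0.724

0.724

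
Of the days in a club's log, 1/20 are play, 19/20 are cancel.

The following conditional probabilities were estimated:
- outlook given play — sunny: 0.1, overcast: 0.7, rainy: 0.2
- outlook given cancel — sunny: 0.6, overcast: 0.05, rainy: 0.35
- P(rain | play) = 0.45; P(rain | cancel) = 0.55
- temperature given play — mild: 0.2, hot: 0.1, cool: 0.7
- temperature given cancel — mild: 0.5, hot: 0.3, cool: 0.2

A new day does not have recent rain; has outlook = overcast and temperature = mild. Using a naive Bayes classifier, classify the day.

play: 0.05 × 0.7 × (1−0.45) × 0.2 = 0.00385
cancel: 0.95 × 0.05 × (1−0.55) × 0.5 = 0.0106875
Highest score → cancel.

cancel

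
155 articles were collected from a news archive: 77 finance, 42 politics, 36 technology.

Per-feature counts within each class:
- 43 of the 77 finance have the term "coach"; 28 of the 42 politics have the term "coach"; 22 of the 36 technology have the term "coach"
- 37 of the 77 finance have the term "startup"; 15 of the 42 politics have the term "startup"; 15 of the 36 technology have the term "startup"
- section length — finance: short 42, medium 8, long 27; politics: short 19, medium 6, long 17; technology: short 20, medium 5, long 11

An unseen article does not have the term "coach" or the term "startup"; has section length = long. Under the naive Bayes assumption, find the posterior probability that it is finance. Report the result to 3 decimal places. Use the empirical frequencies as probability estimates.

0.502

finance: (77/155) × (34/77) × (40/77) × (27/77) ≈ 0.0399567
politics: (42/155) × (14/42) × (27/42) × (17/42) ≈ 0.0235023
technology: (36/155) × (14/36) × (21/36) × (11/36) ≈ 0.0160992
P(finance | x) = 0.0399567 / 0.0795582 ≈ 0.502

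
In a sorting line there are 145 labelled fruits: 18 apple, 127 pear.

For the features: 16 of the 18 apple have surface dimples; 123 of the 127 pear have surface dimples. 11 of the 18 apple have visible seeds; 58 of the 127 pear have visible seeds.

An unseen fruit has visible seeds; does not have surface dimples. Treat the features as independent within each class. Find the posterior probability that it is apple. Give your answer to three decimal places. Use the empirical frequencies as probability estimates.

0.401

apple: (18/145) × (2/18) × (11/18) ≈ 0.00842912
pear: (127/145) × (4/127) × (58/127) ≈ 0.0125984
P(apple | x) = 0.00842912 / 0.02102752 ≈ 0.401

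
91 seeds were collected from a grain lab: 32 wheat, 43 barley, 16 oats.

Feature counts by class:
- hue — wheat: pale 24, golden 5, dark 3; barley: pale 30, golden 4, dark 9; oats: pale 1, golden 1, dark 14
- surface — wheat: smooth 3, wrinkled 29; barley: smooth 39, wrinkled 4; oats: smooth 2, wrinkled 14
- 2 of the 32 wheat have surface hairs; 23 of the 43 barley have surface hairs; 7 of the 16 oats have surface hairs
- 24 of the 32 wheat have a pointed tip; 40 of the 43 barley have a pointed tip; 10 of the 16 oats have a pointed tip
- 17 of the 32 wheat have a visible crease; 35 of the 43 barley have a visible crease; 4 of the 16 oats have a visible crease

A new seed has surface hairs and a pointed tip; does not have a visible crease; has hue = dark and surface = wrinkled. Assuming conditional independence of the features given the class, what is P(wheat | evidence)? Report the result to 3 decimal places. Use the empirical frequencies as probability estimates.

wheat: (32/91) × (3/32) × (29/32) × (2/32) × (24/32) × (15/32) ≈ 0.000656463
barley: (43/91) × (9/43) × (4/43) × (23/43) × (40/43) × (8/43) ≈ 0.000851658
oats: (16/91) × (14/16) × (14/16) × (7/16) × (10/16) × (12/16) ≈ 0.0276067
P(wheat | x) = 0.000656463 / 0.029114821 ≈ 0.023

0.023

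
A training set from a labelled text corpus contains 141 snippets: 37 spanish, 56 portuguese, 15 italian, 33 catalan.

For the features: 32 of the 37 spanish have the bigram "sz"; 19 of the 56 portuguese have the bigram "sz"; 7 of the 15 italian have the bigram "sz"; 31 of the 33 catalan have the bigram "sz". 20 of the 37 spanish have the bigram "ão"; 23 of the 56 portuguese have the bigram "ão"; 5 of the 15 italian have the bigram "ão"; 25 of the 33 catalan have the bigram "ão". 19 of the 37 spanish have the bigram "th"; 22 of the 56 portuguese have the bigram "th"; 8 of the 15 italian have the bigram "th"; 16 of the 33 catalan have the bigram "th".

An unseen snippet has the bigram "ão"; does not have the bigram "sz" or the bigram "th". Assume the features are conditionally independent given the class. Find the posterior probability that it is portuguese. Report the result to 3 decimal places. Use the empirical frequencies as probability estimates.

0.734

spanish: (37/141) × (5/37) × (20/37) × (18/37) ≈ 0.00932502
portuguese: (56/141) × (37/56) × (23/56) × (34/56) ≈ 0.0654355
italian: (15/141) × (8/15) × (5/15) × (7/15) ≈ 0.00882585
catalan: (33/141) × (2/33) × (25/33) × (17/33) ≈ 0.00553569
P(portuguese | x) = 0.0654355 / 0.08912206 ≈ 0.734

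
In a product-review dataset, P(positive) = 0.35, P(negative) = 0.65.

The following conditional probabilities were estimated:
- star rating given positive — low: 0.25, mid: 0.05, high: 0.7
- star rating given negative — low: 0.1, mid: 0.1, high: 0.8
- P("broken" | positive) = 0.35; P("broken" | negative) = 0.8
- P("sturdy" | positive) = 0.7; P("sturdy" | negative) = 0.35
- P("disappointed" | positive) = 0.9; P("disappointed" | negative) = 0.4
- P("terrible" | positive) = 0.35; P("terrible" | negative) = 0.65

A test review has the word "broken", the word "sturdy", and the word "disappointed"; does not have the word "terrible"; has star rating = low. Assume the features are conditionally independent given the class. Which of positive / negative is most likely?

positive

positive: 0.35 × 0.25 × 0.35 × 0.7 × 0.9 × (1−0.35) = 0.0125409375
negative: 0.65 × 0.1 × 0.8 × 0.35 × 0.4 × (1−0.65) = 0.002548
Highest score → positive.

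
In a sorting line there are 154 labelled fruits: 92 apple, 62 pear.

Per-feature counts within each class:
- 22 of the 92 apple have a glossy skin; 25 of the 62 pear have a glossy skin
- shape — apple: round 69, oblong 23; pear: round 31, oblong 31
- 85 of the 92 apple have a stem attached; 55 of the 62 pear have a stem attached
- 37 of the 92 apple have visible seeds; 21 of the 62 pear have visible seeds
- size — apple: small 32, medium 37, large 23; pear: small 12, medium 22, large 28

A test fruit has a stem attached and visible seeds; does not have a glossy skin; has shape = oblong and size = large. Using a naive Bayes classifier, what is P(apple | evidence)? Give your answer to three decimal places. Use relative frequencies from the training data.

apple: (92/154) × (70/92) × (23/92) × (85/92) × (37/92) × (23/92) ≈ 0.0105561
pear: (62/154) × (37/62) × (31/62) × (55/62) × (21/62) × (28/62) ≈ 0.0163011
P(apple | x) = 0.0105561 / 0.0268572 ≈ 0.393

0.393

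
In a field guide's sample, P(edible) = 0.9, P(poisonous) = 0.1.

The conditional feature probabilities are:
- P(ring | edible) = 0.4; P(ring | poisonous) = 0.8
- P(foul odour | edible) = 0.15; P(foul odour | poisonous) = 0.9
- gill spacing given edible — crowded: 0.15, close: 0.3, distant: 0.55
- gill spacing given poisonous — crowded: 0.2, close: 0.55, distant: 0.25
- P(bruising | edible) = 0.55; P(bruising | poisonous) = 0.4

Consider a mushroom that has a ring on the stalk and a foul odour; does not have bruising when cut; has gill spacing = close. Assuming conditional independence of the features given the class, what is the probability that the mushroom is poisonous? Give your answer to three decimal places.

edible: 0.9 × 0.4 × 0.15 × 0.3 × (1−0.55) = 0.00729
poisonous: 0.1 × 0.8 × 0.9 × 0.55 × (1−0.4) = 0.02376
P(poisonous | x) = 0.02376 / 0.03105 ≈ 0.765

0.765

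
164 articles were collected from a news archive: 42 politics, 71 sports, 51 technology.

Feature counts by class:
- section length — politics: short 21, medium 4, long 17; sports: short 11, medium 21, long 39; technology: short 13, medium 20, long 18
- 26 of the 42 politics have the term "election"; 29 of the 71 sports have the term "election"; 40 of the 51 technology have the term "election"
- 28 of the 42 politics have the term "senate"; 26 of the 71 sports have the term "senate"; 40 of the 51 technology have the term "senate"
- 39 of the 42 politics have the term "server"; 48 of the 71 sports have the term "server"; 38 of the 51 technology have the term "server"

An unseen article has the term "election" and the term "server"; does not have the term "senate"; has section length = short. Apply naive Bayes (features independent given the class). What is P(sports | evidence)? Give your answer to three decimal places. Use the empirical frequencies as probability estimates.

politics: (42/164) × (21/42) × (26/42) × (14/42) × (39/42) ≈ 0.0245354
sports: (71/164) × (11/71) × (29/71) × (45/71) × (48/71) ≈ 0.0117388
technology: (51/164) × (13/51) × (40/51) × (11/51) × (38/51) ≈ 0.00999137
P(sports | x) = 0.0117388 / 0.04626557 ≈ 0.254

0.254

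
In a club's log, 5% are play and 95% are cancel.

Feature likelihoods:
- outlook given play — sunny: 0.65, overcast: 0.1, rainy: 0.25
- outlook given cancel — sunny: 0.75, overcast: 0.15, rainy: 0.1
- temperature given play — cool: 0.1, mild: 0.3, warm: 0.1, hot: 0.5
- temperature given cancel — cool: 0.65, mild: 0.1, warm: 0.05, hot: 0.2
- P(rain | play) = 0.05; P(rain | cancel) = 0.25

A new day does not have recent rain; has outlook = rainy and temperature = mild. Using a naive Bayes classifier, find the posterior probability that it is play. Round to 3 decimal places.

0.333

play: 0.05 × 0.25 × 0.3 × (1−0.05) = 0.0035625
cancel: 0.95 × 0.1 × 0.1 × (1−0.25) = 0.007125
P(play | x) = 0.0035625 / 0.0106875 ≈ 0.333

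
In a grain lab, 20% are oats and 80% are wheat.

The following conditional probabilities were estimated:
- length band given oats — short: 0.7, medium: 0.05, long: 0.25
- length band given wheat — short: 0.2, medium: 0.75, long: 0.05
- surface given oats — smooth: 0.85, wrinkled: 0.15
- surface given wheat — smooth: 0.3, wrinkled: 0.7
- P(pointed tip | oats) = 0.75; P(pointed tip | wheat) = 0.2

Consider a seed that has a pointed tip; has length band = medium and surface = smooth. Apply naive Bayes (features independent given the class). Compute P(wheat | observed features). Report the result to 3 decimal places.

0.850

oats: 0.2 × 0.05 × 0.85 × 0.75 = 0.006375
wheat: 0.8 × 0.75 × 0.3 × 0.2 = 0.036
P(wheat | x) = 0.036 / 0.042375 ≈ 0.850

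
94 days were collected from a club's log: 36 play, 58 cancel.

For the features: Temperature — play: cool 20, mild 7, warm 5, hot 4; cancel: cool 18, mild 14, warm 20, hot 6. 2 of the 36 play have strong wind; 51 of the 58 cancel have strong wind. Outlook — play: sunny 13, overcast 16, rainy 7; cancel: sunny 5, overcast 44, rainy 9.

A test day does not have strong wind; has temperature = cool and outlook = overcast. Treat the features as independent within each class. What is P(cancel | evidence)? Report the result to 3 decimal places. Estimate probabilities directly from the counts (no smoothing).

play: (36/94) × (20/36) × (34/36) × (16/36) ≈ 0.0893092
cancel: (58/94) × (18/58) × (7/58) × (44/58) ≈ 0.0175323
P(cancel | x) = 0.0175323 / 0.1068415 ≈ 0.164

0.164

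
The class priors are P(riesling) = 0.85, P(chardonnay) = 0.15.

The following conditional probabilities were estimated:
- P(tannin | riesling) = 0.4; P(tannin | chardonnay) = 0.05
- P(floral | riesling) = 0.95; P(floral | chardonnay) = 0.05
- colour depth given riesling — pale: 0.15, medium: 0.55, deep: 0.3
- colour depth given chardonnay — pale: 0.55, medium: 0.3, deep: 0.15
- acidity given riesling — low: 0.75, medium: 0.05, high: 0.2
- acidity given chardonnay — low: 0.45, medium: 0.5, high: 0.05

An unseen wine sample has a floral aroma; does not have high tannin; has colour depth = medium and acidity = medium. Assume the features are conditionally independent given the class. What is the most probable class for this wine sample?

riesling

riesling: 0.85 × (1−0.4) × 0.95 × 0.55 × 0.05 = 0.01332375
chardonnay: 0.15 × (1−0.05) × 0.05 × 0.3 × 0.5 = 0.00106875
Highest score → riesling.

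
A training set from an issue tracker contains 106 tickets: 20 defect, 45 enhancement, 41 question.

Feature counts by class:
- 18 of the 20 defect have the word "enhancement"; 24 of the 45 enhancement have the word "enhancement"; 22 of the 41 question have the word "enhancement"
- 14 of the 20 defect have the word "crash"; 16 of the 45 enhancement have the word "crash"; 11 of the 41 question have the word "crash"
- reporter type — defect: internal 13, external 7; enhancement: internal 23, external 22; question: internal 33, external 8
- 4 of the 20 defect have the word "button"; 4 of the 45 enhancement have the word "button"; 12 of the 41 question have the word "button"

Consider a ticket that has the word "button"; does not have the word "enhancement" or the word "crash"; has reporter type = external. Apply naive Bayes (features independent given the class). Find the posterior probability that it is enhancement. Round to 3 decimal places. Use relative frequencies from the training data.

0.413

defect: (20/106) × (2/20) × (6/20) × (7/20) × (4/20) ≈ 0.000396226
enhancement: (45/106) × (21/45) × (29/45) × (22/45) × (4/45) ≈ 0.00554826
question: (41/106) × (19/41) × (30/41) × (8/41) × (12/41) ≈ 0.00749012
P(enhancement | x) = 0.00554826 / 0.013434606 ≈ 0.413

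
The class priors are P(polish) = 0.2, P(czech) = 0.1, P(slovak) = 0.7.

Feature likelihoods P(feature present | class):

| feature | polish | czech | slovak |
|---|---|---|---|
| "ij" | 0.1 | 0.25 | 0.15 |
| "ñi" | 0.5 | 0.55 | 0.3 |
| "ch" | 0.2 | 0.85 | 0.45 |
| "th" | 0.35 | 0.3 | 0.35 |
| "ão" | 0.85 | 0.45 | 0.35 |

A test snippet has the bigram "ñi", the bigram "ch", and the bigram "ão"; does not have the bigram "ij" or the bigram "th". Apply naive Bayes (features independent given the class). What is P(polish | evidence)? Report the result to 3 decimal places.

polish: 0.2 × (1−0.1) × 0.5 × 0.2 × (1−0.35) × 0.85 = 0.009945
czech: 0.1 × (1−0.25) × 0.55 × 0.85 × (1−0.3) × 0.45 = 0.0110446875
slovak: 0.7 × (1−0.15) × 0.3 × 0.45 × (1−0.35) × 0.35 = 0.0182739375
P(polish | x) = 0.009945 / 0.039263625 ≈ 0.253

0.253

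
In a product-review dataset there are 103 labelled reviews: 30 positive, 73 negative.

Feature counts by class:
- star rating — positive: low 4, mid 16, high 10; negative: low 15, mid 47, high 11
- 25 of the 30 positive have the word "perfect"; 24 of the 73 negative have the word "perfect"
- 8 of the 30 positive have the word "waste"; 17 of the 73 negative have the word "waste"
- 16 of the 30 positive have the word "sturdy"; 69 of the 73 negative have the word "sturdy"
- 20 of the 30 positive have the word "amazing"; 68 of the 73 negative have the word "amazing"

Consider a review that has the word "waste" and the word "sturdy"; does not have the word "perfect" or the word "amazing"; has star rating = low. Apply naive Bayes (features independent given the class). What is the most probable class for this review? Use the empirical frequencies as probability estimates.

negative

positive: (30/103) × (4/30) × (5/30) × (8/30) × (16/30) × (10/30) ≈ 0.000306844
negative: (73/103) × (15/73) × (49/73) × (17/73) × (69/73) × (5/73) ≈ 0.00147376
Highest score → negative.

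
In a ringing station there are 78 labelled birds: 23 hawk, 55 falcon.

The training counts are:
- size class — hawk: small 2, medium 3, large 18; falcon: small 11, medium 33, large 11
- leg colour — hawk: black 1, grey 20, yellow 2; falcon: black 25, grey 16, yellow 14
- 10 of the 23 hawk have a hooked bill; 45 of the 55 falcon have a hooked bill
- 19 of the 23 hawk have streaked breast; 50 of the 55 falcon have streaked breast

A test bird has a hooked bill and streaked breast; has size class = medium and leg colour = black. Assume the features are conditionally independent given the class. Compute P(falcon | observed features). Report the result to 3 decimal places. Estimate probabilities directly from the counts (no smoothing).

0.996

hawk: (23/78) × (3/23) × (1/23) × (10/23) × (19/23) ≈ 0.000600616
falcon: (55/78) × (33/55) × (25/55) × (45/55) × (50/55) ≈ 0.143039
P(falcon | x) = 0.143039 / 0.143639616 ≈ 0.996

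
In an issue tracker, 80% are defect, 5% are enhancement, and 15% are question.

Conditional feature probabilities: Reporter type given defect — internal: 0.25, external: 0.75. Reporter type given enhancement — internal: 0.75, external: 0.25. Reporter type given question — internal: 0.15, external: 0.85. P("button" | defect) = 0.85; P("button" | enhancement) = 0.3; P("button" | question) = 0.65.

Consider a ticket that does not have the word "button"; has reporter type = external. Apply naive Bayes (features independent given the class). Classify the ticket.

defect

defect: 0.8 × 0.75 × (1−0.85) = 0.09
enhancement: 0.05 × 0.25 × (1−0.3) = 0.00875
question: 0.15 × 0.85 × (1−0.65) = 0.044625
Highest score → defect.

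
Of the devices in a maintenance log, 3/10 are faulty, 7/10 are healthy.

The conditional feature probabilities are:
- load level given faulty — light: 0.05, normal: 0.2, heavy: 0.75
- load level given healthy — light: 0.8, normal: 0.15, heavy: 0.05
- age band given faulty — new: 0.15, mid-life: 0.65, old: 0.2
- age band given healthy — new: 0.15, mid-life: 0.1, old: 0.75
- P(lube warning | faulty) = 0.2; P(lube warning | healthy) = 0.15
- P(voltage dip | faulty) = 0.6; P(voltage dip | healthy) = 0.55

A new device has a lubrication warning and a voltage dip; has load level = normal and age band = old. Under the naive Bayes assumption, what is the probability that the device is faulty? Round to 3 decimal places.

faulty: 0.3 × 0.2 × 0.2 × 0.2 × 0.6 = 0.00144
healthy: 0.7 × 0.15 × 0.75 × 0.15 × 0.55 = 0.006496875
P(faulty | x) = 0.00144 / 0.007936875 ≈ 0.181

0.181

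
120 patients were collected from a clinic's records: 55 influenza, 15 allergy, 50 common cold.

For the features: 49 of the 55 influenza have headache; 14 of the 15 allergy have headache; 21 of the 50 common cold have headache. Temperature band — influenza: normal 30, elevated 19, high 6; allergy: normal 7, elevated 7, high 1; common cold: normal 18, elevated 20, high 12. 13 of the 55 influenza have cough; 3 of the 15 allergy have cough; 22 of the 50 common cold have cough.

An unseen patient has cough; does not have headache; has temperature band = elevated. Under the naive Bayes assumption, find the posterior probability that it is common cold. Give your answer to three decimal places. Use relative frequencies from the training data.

influenza: (55/120) × (6/55) × (19/55) × (13/55) ≈ 0.00408264
allergy: (15/120) × (1/15) × (7/15) × (3/15) ≈ 0.000777778
common cold: (50/120) × (29/50) × (20/50) × (22/50) ≈ 0.0425333
P(common cold | x) = 0.0425333 / 0.047393718 ≈ 0.897

0.897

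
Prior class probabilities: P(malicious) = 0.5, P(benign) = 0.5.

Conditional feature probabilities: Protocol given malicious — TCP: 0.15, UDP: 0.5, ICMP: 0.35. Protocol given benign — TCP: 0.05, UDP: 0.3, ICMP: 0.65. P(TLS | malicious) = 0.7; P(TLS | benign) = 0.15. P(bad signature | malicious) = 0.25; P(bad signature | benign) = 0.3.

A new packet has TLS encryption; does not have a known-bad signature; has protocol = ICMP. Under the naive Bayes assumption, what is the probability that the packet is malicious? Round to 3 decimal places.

0.729

malicious: 0.5 × 0.35 × 0.7 × (1−0.25) = 0.091875
benign: 0.5 × 0.65 × 0.15 × (1−0.3) = 0.034125
P(malicious | x) = 0.091875 / 0.126 ≈ 0.729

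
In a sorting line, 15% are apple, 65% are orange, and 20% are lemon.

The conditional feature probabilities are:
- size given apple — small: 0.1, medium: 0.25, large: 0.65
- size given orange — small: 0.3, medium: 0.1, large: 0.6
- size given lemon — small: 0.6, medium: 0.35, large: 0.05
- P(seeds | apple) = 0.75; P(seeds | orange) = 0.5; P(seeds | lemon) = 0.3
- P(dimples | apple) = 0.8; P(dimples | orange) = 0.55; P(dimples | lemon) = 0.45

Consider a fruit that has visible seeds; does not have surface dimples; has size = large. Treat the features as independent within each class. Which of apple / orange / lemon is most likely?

apple: 0.15 × 0.65 × 0.75 × (1−0.8) = 0.014625
orange: 0.65 × 0.6 × 0.5 × (1−0.55) = 0.08775
lemon: 0.2 × 0.05 × 0.3 × (1−0.45) = 0.00165
Highest score → orange.

orange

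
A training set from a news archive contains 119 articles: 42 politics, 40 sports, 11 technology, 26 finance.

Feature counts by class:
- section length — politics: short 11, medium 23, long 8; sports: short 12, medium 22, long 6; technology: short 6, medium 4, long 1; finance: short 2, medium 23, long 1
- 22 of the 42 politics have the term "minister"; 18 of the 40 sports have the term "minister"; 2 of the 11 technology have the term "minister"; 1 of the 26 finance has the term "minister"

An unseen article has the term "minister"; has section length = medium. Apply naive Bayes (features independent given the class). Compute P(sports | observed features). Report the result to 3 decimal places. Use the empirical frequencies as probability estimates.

politics: (42/119) × (23/42) × (22/42) ≈ 0.10124
sports: (40/119) × (22/40) × (18/40) ≈ 0.0831933
technology: (11/119) × (4/11) × (2/11) ≈ 0.00611154
finance: (26/119) × (23/26) × (1/26) ≈ 0.00743374
P(sports | x) = 0.0831933 / 0.19797858 ≈ 0.420

0.420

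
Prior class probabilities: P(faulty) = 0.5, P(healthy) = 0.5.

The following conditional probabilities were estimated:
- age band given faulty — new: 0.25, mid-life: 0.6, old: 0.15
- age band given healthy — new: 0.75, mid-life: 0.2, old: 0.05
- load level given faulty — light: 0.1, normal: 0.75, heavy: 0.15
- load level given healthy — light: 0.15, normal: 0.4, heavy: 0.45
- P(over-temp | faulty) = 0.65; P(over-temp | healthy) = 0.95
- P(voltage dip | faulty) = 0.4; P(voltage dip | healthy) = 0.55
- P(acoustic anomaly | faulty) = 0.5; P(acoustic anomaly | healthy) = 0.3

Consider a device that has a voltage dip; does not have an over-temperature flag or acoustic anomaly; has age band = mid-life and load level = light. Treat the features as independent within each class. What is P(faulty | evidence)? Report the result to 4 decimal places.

0.8791

faulty: 0.5 × 0.6 × 0.1 × (1−0.65) × 0.4 × (1−0.5) = 0.0021
healthy: 0.5 × 0.2 × 0.15 × (1−0.95) × 0.55 × (1−0.3) = 0.00028875
P(faulty | x) = 0.0021 / 0.00238875 ≈ 0.8791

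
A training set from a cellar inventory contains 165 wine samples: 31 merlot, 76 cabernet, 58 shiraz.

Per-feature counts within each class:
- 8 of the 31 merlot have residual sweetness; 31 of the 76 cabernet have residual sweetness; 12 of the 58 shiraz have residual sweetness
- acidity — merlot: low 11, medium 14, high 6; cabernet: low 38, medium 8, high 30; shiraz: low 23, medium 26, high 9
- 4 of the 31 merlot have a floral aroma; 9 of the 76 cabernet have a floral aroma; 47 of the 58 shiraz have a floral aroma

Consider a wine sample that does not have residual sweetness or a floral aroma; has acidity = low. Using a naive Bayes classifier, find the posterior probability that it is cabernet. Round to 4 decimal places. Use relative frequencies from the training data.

0.6524

merlot: (31/165) × (23/31) × (11/31) × (27/31) ≈ 0.0430801
cabernet: (76/165) × (45/76) × (38/76) × (67/76) ≈ 0.120215
shiraz: (58/165) × (46/58) × (23/58) × (11/58) ≈ 0.0209671
P(cabernet | x) = 0.120215 / 0.1842622 ≈ 0.6524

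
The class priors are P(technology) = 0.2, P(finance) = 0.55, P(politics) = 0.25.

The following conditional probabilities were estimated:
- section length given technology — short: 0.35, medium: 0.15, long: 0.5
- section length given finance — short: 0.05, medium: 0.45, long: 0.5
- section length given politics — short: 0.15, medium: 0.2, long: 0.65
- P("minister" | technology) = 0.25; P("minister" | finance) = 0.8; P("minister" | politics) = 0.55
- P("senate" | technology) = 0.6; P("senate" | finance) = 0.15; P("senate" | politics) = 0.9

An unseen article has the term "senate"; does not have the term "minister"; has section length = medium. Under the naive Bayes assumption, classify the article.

politics

technology: 0.2 × 0.15 × (1−0.25) × 0.6 = 0.0135
finance: 0.55 × 0.45 × (1−0.8) × 0.15 = 0.007425
politics: 0.25 × 0.2 × (1−0.55) × 0.9 = 0.02025
Highest score → politics.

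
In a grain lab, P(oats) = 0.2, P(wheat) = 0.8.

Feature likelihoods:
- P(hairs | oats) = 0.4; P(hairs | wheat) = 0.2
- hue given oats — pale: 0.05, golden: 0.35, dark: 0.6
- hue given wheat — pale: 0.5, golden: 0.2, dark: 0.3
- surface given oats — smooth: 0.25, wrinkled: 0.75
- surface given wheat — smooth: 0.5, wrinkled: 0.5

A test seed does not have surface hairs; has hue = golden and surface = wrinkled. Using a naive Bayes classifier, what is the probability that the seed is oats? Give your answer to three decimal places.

oats: 0.2 × (1−0.4) × 0.35 × 0.75 = 0.0315
wheat: 0.8 × (1−0.2) × 0.2 × 0.5 = 0.064
P(oats | x) = 0.0315 / 0.0955 ≈ 0.330

0.330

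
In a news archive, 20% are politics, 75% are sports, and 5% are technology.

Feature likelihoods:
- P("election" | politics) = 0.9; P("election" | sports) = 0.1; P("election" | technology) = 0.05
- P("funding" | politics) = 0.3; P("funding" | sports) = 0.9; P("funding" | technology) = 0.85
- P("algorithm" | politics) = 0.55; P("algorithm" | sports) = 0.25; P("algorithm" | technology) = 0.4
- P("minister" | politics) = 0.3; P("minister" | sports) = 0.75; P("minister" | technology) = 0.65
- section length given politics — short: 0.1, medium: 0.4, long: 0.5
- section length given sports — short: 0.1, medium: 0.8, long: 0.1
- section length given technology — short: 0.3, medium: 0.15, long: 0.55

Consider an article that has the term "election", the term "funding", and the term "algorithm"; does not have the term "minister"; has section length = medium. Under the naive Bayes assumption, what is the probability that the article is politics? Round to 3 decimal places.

0.709

politics: 0.2 × 0.9 × 0.3 × 0.55 × (1−0.3) × 0.4 = 0.008316
sports: 0.75 × 0.1 × 0.9 × 0.25 × (1−0.75) × 0.8 = 0.003375
technology: 0.05 × 0.05 × 0.85 × 0.4 × (1−0.65) × 0.15 = 0.000044625
P(politics | x) = 0.008316 / 0.011735625 ≈ 0.709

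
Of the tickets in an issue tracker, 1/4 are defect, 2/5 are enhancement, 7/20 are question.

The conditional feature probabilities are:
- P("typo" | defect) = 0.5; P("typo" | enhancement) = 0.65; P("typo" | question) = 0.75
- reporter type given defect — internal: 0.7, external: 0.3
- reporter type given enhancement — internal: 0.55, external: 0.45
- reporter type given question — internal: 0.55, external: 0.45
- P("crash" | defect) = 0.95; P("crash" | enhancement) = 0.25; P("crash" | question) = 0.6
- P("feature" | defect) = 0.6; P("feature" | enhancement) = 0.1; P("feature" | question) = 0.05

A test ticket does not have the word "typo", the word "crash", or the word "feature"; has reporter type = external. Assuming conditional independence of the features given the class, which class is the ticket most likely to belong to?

enhancement

defect: 0.25 × (1−0.5) × 0.3 × (1−0.95) × (1−0.6) = 0.00075
enhancement: 0.4 × (1−0.65) × 0.45 × (1−0.25) × (1−0.1) = 0.042525
question: 0.35 × (1−0.75) × 0.45 × (1−0.6) × (1−0.05) = 0.0149625
Highest score → enhancement.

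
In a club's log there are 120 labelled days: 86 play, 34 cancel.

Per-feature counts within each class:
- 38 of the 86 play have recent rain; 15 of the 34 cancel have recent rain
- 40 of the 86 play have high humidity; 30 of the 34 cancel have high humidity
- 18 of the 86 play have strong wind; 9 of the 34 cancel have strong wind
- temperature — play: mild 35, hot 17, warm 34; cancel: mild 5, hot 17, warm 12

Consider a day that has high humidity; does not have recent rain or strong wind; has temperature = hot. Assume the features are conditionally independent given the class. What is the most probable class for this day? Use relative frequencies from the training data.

play: (86/120) × (48/86) × (40/86) × (68/86) × (17/86) ≈ 0.0290792
cancel: (34/120) × (19/34) × (30/34) × (25/34) × (17/34) ≈ 0.0513625
Highest score → cancel.

cancel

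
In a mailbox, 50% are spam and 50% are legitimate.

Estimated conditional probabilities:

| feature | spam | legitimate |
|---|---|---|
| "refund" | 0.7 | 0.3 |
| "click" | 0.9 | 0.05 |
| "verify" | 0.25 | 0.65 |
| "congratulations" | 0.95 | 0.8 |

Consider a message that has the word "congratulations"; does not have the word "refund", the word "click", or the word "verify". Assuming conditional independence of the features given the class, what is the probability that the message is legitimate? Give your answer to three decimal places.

0.897

spam: 0.5 × (1−0.7) × (1−0.9) × (1−0.25) × 0.95 = 0.0106875
legitimate: 0.5 × (1−0.3) × (1−0.05) × (1−0.65) × 0.8 = 0.0931
P(legitimate | x) = 0.0931 / 0.1037875 ≈ 0.897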